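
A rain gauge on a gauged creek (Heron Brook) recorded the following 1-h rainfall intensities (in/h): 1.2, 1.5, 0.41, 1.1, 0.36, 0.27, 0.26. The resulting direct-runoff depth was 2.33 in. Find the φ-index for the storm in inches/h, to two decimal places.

φ ≈ 0.49 in/h

Only the 3 blocks with intensity above φ contribute runoff: 1.2, 1.5, 1.1 in/h.
Σ(I−φ)·Δt = d  ⇒  (1.2+1.5+1.1 − 3φ)·1 = 2.33
φ = (3.800 − 2.33/1) / 3 = 0.49 in/h.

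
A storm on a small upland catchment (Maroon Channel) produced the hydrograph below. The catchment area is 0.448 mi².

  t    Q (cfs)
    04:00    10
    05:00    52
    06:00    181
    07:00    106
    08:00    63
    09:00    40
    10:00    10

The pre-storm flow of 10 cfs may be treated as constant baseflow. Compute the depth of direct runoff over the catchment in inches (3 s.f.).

d ≈ 1.36 in

Direct runoff: 0.0, 42.0, 171.0, 96.0, 53.0, 30.0, 0.0 cfs; ΣQ_DR = 392.0 cfs.
V = ΣQ_DR · Δt = 392.0 × 3600 s = 1.411 × 10^6 ft³.
Over A = 0.448 mi², depth = V / A = 1.36 in.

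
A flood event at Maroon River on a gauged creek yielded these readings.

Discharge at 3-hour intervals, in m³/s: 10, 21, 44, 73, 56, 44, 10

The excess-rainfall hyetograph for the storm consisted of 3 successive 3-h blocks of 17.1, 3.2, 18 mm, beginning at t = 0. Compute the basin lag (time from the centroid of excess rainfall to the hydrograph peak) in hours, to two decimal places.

t_L ≈ 4.43 h

Centroid of excess rainfall: t_c = Σ P_i·t̄_i / ΣP_i = 4.5705 h (block centres at 1.5, 4.5, 7.5 h).
Hydrograph peak occurs at t = 9 h, so basin lag t_L = 9 − 4.5705 = 4.43 h.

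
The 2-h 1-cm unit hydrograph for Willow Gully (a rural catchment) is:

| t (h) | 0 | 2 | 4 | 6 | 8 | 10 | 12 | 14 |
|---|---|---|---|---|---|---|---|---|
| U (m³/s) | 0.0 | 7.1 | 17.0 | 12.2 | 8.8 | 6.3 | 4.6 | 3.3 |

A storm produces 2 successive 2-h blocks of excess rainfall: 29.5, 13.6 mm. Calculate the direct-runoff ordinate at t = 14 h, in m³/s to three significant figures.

Q ≈ 16.0 m³/s

By discrete convolution, Q_j = Σ (P_i / 10 mm) · U_{j−i}.
At t = 14 h (j=7): Q = (29.5/10)·3.3 + (13.6/10)·4.6 = 16.0 m³/s.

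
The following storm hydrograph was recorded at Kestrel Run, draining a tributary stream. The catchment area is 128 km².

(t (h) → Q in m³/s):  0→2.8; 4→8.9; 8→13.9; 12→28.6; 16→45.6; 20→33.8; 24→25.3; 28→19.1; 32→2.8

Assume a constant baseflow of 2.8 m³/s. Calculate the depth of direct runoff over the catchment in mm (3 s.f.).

d ≈ 17.5 mm

Direct runoff: 0.0, 6.1, 11.1, 25.8, 42.8, 31.0, 22.5, 16.3, 0.0 m³/s; ΣQ_DR = 155.6 m³/s.
V = ΣQ_DR · Δt = 155.6 × 14400 s = 2.241 × 10^6 m³.
Over A = 128 km², depth = V / A = 17.5 mm.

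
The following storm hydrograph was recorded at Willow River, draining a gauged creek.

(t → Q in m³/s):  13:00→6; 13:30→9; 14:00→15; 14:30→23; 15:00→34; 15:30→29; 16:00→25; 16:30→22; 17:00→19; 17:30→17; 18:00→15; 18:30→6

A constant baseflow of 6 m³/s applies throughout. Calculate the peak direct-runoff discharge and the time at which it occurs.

Q_p = 28.0 m³/s at t = 15:00

Subtracting baseflow gives direct-runoff ordinates: 0.0, 3.0, 9.0, 17.0, 28.0, 23.0, 19.0, 16.0, 13.0, 11.0, 9.0, 0.0 m³/s.
The maximum is 28.0 m³/s, occurring at the reading for t = 15:00.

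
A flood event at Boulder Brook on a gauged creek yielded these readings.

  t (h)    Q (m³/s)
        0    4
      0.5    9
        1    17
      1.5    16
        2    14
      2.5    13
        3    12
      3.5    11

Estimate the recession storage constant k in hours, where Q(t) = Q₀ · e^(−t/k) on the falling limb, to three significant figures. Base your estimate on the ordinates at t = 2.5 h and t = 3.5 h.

k ≈ 5.99 h

On the falling limb, Q drops from 13 to 11 m³/s between t = 2.5 h and t = 3.5 h (Δt = 1 h).
k = −Δt / ln(Q₂/Q₁) = −1 / ln(11/13) = 5.99 h.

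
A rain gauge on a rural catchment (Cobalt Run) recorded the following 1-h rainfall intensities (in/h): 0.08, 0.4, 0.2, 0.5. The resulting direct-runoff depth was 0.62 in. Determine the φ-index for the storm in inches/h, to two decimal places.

φ ≈ 0.16 in/h

Only the 3 blocks with intensity above φ contribute runoff: 0.4, 0.2, 0.5 in/h.
Σ(I−φ)·Δt = d  ⇒  (0.4+0.2+0.5 − 3φ)·1 = 0.62
φ = (1.100 − 0.62/1) / 3 = 0.16 in/h.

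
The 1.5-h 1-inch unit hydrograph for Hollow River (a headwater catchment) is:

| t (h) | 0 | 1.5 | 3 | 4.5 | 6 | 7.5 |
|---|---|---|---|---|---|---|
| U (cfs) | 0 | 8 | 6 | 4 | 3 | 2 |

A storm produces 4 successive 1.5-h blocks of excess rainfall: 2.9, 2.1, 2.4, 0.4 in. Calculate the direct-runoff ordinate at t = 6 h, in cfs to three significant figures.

By discrete convolution, Q_j = Σ (P_i / 1 in) · U_{j−i}.
At t = 6 h (j=4): Q = (2.9/1)·3 + (2.1/1)·4 + (2.4/1)·6 + (0.4/1)·8 = 34.7 cfs.

Q ≈ 34.7 cfs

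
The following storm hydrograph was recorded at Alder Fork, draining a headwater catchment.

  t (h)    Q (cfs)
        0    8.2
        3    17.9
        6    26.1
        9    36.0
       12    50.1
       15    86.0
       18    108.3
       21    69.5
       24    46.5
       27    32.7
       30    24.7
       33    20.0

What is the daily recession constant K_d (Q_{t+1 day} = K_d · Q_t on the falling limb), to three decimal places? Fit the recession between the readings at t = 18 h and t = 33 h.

Between t = 18 h and t = 33 h the flow falls from 108.3 to 20.0 cfs over 5×3 h = 15 h.
Per-interval ratio K = (20.0/108.3)^(1/5) = 0.7133; K_d = K^(24/3) = 0.067.

K_d ≈ 0.067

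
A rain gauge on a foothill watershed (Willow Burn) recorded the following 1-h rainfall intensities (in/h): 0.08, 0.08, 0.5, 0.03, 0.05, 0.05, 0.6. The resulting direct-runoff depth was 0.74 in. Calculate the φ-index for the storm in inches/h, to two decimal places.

Only the 2 blocks with intensity above φ contribute runoff: 0.5, 0.6 in/h.
Σ(I−φ)·Δt = d  ⇒  (0.5+0.6 − 2φ)·1 = 0.74
φ = (1.100 − 0.74/1) / 2 = 0.18 in/h.

φ ≈ 0.18 in/h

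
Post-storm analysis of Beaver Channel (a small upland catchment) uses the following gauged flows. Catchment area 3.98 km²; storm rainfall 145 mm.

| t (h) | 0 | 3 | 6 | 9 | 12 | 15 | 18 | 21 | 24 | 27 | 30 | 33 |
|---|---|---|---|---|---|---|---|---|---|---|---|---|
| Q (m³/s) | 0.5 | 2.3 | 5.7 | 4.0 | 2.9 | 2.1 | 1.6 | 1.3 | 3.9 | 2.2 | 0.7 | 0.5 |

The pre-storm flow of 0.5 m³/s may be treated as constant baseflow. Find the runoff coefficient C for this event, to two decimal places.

ΣQ_DR = 21.70 m³/s; V = ΣQ_DR·Δt = 2.344 × 10^5 m³.
Runoff depth d = V / A = 58.88 mm.
C = d / P = 58.88 / 145 = 0.41.

C ≈ 0.41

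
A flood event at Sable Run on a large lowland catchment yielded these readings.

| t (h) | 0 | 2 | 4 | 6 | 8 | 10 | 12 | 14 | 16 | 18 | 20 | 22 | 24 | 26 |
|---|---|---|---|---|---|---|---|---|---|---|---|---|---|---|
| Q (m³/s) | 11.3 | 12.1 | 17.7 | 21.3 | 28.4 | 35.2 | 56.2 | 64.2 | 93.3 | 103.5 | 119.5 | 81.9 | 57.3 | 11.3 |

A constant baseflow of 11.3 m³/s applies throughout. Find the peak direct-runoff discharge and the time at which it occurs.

Q_p = 108.2 m³/s at t = 20 h

Subtracting baseflow gives direct-runoff ordinates: 0.0, 0.8, 6.4, 10.0, 17.1, 23.9, 44.9, 52.9, 82.0, 92.2, 108.2, 70.6, 46.0, 0.0 m³/s.
The maximum is 108.2 m³/s, occurring at the reading for t = 20 h.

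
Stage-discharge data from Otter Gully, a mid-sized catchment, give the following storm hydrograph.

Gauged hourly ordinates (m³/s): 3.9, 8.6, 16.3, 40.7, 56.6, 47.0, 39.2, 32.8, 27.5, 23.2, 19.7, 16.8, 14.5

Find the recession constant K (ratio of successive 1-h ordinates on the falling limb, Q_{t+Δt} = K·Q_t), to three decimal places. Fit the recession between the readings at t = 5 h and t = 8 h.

Using the recession-limb readings at t = 5 h and t = 8 h: Q falls from 47.0 to 27.5 m³/s over 3 intervals.
K = (Q₂/Q₁)^(1/3) = (27.5/47.0)^(1/3) = 0.836.

K ≈ 0.836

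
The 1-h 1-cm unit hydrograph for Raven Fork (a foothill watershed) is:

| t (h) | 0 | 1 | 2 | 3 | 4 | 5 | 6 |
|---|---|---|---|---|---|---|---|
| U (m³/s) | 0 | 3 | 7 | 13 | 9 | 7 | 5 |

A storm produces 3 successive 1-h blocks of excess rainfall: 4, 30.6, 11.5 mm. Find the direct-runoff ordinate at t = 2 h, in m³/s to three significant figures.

By discrete convolution, Q_j = Σ (P_i / 10 mm) · U_{j−i}.
At t = 2 h (j=2): Q = (4/10)·7 + (30.6/10)·3 + (11.5/10)·0 = 12.0 m³/s.

Q ≈ 12.0 m³/s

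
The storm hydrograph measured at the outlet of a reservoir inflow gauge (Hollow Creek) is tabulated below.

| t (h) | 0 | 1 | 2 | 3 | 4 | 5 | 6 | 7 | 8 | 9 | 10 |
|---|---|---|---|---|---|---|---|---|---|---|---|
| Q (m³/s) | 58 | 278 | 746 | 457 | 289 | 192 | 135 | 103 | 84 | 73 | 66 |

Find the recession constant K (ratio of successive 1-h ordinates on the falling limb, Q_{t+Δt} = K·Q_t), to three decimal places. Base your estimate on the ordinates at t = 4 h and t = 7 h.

Using the recession-limb readings at t = 4 h and t = 7 h: Q falls from 289 to 103 m³/s over 3 intervals.
K = (Q₂/Q₁)^(1/3) = (103/289)^(1/3) = 0.709.

K ≈ 0.709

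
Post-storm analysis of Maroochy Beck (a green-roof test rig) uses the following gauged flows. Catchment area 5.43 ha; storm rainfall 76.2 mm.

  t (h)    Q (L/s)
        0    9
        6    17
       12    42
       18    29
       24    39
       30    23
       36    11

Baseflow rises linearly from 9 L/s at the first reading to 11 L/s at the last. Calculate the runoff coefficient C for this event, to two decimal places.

C ≈ 0.52

ΣQ_DR = 100.0 L/s; V = ΣQ_DR·Δt = 2.160 × 10^6 L.
Runoff depth d = V / A = 39.78 mm.
C = d / P = 39.78 / 76.2 = 0.52.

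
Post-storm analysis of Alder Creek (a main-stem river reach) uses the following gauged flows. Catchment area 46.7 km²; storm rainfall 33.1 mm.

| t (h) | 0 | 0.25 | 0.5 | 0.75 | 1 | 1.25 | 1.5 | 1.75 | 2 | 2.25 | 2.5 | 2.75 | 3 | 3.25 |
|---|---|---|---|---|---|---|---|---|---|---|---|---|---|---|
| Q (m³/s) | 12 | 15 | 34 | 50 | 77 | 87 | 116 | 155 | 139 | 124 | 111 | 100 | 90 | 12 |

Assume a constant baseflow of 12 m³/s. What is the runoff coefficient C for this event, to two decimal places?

ΣQ_DR = 954.0 m³/s; V = ΣQ_DR·Δt = 8.586 × 10^5 m³.
Runoff depth d = V / A = 18.39 mm.
C = d / P = 18.39 / 33.1 = 0.56.

C ≈ 0.56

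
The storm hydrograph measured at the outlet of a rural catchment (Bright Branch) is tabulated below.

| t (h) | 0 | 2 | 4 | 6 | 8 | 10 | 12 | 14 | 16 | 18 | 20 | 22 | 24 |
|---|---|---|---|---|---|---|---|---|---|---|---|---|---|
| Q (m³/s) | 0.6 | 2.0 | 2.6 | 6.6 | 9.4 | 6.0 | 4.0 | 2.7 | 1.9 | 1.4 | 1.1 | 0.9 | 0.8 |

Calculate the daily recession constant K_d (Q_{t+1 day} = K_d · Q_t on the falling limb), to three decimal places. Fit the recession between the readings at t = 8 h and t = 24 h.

K_d ≈ 0.025

Between t = 8 h and t = 24 h the flow falls from 9.4 to 0.8 m³/s over 8×2 h = 16 h.
Per-interval ratio K = (0.8/9.4)^(1/8) = 0.7349; K_d = K^(24/2) = 0.025.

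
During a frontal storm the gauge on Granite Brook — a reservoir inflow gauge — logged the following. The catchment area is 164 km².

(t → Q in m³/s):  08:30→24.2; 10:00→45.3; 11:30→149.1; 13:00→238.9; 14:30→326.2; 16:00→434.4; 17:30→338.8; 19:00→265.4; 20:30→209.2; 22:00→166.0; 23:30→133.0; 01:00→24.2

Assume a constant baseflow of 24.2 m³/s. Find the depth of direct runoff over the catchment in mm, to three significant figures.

Direct runoff: 0.0, 21.1, 124.9, 214.7, 302.0, 410.2, 314.6, 241.2, 185.0, 141.8, 108.8, 0.0 m³/s; ΣQ_DR = 2064 m³/s.
V = ΣQ_DR · Δt = 2064 × 5400 s = 1.115 × 10^7 m³.
Over A = 164 km², depth = V / A = 68.0 mm.

d ≈ 68.0 mm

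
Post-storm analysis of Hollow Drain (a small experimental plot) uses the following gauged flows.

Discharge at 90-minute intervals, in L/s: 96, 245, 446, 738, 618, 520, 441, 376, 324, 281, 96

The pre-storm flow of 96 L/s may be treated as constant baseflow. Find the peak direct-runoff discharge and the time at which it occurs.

Subtracting baseflow gives direct-runoff ordinates: 0.0, 149.0, 350.0, 642.0, 522.0, 424.0, 345.0, 280.0, 228.0, 185.0, 0.0 L/s.
The maximum is 642.0 L/s, occurring at the reading for t = 4.5 h.

Q_p = 642.0 L/s at t = 4.5 h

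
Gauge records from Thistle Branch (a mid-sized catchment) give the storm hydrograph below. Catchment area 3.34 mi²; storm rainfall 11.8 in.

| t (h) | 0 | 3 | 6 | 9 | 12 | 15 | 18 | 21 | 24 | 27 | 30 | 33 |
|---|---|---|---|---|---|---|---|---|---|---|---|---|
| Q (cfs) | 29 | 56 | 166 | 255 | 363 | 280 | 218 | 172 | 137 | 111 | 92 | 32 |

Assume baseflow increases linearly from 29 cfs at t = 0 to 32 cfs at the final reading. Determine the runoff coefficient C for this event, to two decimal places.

C ≈ 0.18

ΣQ_DR = 1545 cfs; V = ΣQ_DR·Δt = 1.669 × 10^7 ft³.
Runoff depth d = V / A = 2.150 in.
C = d / P = 2.150 / 11.8 = 0.18.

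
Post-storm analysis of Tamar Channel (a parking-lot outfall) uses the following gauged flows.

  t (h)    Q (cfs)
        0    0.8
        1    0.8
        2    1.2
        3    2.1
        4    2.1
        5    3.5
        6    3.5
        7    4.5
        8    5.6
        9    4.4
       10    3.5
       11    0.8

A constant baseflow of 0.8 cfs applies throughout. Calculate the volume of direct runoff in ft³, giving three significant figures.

V ≈ 83500 ft³

Direct-runoff ordinates (Q − Q_b): 0.0, 0.0, 0.4, 1.3, 1.3, 2.7, 2.7, 3.7, 4.8, 3.6, 2.7, 0.0 cfs.
ΣQ_DR = 23.20 cfs.
With Δt = 1 h = 3600 s, V = ΣQ_DR · Δt = 23.20 × 3600 = 83500 ft³.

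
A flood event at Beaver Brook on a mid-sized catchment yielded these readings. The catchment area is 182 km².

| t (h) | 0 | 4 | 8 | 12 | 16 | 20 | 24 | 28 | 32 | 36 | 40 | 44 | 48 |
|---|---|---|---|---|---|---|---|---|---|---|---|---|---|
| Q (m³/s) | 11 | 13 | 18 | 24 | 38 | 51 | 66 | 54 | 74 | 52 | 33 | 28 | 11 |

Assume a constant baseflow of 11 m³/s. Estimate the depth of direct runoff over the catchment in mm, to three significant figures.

Direct runoff: 0.0, 2.0, 7.0, 13.0, 27.0, 40.0, 55.0, 43.0, 63.0, 41.0, 22.0, 17.0, 0.0 m³/s; ΣQ_DR = 330.0 m³/s.
V = ΣQ_DR · Δt = 330.0 × 14400 s = 4.752 × 10^6 m³.
Over A = 182 km², depth = V / A = 26.1 mm.

d ≈ 26.1 mm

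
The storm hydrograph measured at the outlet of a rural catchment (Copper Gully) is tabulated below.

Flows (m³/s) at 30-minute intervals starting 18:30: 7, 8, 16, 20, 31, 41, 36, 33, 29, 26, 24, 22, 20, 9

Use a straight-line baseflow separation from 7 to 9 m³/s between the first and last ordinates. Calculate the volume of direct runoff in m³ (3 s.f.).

V ≈ 3.78 × 10^5 m³

Direct-runoff ordinates (Q − Q_b): 0.00, 0.85, 8.69, 12.54, 23.38, 33.23, 28.08, 24.92, 20.77, 17.62, 15.46, 13.31, 11.15, 0.00 m³/s.
ΣQ_DR = 210.0 m³/s.
With Δt = 0.5 h = 1800 s, V = ΣQ_DR · Δt = 210.0 × 1800 = 3.78 × 10^5 m³.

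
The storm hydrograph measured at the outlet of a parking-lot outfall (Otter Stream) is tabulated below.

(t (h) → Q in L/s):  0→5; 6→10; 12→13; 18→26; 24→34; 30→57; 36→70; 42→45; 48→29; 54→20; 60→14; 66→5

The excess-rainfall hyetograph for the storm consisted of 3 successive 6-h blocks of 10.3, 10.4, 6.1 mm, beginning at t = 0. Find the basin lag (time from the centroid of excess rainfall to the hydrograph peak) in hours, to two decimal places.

Centroid of excess rainfall: t_c = Σ P_i·t̄_i / ΣP_i = 8.0597 h (block centres at 3, 9, 15 h).
Hydrograph peak occurs at t = 36 h, so basin lag t_L = 36 − 8.0597 = 27.94 h.

t_L ≈ 27.94 h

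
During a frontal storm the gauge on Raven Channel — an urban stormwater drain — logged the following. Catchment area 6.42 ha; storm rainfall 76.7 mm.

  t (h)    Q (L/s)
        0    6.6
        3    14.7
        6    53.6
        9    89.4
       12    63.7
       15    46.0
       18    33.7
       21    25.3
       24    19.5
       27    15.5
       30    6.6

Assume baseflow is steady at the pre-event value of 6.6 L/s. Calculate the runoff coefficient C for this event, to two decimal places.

ΣQ_DR = 302.0 L/s; V = ΣQ_DR·Δt = 3.262 × 10^6 L.
Runoff depth d = V / A = 50.80 mm.
C = d / P = 50.80 / 76.7 = 0.66.

C ≈ 0.66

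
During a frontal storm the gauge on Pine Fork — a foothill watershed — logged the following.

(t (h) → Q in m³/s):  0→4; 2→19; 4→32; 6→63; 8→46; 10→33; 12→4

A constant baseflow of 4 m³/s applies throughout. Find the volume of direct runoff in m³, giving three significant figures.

V ≈ 1.25 × 10^6 m³

Direct-runoff ordinates (Q − Q_b): 0.0, 15.0, 28.0, 59.0, 42.0, 29.0, 0.0 m³/s.
ΣQ_DR = 173.0 m³/s.
With Δt = 2 h = 7200 s, V = ΣQ_DR · Δt = 173.0 × 7200 = 1.25 × 10^6 m³.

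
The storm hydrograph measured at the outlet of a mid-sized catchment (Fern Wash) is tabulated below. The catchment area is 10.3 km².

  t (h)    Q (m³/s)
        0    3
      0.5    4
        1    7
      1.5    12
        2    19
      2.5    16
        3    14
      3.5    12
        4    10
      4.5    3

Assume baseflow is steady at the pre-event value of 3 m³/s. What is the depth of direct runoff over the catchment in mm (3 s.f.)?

Direct runoff: 0.0, 1.0, 4.0, 9.0, 16.0, 13.0, 11.0, 9.0, 7.0, 0.0 m³/s; ΣQ_DR = 70.00 m³/s.
V = ΣQ_DR · Δt = 70.00 × 1800 s = 1.260 × 10^5 m³.
Over A = 10.3 km², depth = V / A = 12.2 mm.

d ≈ 12.2 mm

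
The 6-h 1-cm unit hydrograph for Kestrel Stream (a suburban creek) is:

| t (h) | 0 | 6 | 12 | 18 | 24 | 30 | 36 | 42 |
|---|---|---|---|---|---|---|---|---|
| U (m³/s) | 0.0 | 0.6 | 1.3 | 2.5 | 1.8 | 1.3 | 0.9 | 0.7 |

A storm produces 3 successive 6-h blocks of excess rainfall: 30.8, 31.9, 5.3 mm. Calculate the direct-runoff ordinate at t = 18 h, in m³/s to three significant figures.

By discrete convolution, Q_j = Σ (P_i / 10 mm) · U_{j−i}.
At t = 18 h (j=3): Q = (30.8/10)·2.5 + (31.9/10)·1.3 + (5.3/10)·0.6 = 12.2 m³/s.

Q ≈ 12.2 m³/s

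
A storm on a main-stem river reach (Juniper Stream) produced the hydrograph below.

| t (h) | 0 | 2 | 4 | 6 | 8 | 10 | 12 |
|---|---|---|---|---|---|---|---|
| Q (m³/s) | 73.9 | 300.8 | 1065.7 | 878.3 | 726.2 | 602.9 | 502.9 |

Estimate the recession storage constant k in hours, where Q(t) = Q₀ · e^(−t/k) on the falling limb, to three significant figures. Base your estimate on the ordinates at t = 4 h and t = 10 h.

k ≈ 10.5 h

On the falling limb, Q drops from 1065.7 to 602.9 m³/s between t = 4 h and t = 10 h (Δt = 6 h).
k = −Δt / ln(Q₂/Q₁) = −6 / ln(602.9/1065.7) = 10.5 h.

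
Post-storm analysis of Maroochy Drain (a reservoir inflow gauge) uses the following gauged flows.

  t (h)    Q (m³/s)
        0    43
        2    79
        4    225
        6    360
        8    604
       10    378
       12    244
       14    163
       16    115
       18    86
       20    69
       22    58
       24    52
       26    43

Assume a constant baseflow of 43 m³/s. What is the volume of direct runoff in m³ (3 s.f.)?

V ≈ 1.38 × 10^7 m³

Direct-runoff ordinates (Q − Q_b): 0.0, 36.0, 182.0, 317.0, 561.0, 335.0, 201.0, 120.0, 72.0, 43.0, 26.0, 15.0, 9.0, 0.0 m³/s.
ΣQ_DR = 1917 m³/s.
With Δt = 2 h = 7200 s, V = ΣQ_DR · Δt = 1917 × 7200 = 1.38 × 10^7 m³.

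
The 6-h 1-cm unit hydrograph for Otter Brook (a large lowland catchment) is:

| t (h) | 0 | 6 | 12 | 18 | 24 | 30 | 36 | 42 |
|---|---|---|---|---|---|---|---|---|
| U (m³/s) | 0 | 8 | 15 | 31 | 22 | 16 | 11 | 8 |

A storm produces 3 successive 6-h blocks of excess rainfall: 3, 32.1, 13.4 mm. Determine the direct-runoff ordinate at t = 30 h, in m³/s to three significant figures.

Q ≈ 117 m³/s

By discrete convolution, Q_j = Σ (P_i / 10 mm) · U_{j−i}.
At t = 30 h (j=5): Q = (3/10)·16 + (32.1/10)·22 + (13.4/10)·31 = 117 m³/s.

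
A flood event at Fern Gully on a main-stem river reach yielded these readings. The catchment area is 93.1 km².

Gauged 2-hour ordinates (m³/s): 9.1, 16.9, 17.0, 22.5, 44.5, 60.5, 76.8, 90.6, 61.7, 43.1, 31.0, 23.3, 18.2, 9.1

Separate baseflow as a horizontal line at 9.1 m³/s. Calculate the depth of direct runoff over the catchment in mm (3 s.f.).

d ≈ 30.7 mm

Direct runoff: 0.0, 7.8, 7.9, 13.4, 35.4, 51.4, 67.7, 81.5, 52.6, 34.0, 21.9, 14.2, 9.1, 0.0 m³/s; ΣQ_DR = 396.9 m³/s.
V = ΣQ_DR · Δt = 396.9 × 7200 s = 2.858 × 10^6 m³.
Over A = 93.1 km², depth = V / A = 30.7 mm.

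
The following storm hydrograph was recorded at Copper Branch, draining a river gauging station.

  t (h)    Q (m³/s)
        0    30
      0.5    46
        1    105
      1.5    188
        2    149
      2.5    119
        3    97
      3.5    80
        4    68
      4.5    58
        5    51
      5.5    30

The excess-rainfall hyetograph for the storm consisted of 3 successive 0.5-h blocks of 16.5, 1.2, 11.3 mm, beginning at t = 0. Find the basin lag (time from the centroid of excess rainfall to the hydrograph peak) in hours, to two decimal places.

Centroid of excess rainfall: t_c = Σ P_i·t̄_i / ΣP_i = 0.6603 h (block centres at 0.25, 0.75, 1.25 h).
Hydrograph peak occurs at t = 1.5 h, so basin lag t_L = 1.5 − 0.6603 = 0.84 h.

t_L ≈ 0.84 h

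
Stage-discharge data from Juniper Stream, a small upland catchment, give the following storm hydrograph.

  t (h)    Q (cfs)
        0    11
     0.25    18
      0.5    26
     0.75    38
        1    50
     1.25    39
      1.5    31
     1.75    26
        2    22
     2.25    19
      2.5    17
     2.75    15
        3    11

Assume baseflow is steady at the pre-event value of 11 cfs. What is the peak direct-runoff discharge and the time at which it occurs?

Q_p = 39.0 cfs at t = 1 h

Subtracting baseflow gives direct-runoff ordinates: 0.0, 7.0, 15.0, 27.0, 39.0, 28.0, 20.0, 15.0, 11.0, 8.0, 6.0, 4.0, 0.0 cfs.
The maximum is 39.0 cfs, occurring at the reading for t = 1 h.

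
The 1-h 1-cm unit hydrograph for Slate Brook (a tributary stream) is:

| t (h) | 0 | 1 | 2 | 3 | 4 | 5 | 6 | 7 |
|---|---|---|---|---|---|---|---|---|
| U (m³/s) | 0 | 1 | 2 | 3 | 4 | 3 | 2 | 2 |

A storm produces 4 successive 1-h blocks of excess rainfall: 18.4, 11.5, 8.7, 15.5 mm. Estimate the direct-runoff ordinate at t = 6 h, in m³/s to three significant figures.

By discrete convolution, Q_j = Σ (P_i / 10 mm) · U_{j−i}.
At t = 6 h (j=6): Q = (18.4/10)·2 + (11.5/10)·3 + (8.7/10)·4 + (15.5/10)·3 = 15.3 m³/s.

Q ≈ 15.3 m³/s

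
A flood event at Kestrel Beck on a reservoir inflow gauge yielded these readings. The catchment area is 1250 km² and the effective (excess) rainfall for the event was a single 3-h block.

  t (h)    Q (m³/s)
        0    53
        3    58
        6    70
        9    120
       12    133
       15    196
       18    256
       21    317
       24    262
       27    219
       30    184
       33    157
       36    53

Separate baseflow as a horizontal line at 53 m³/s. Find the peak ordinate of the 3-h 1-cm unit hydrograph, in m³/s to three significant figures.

U_p ≈ 220 m³/s

Direct runoff: 0.0, 5.0, 17.0, 67.0, 80.0, 143.0, 203.0, 264.0, 209.0, 166.0, 131.0, 104.0, 0.0 m³/s; ΣQ_DR = 1389 m³/s, peak = 264.0 m³/s.
Runoff depth d = ΣQ_DR·Δt / A = 1389 × 10800 / (1250 km²) = 12.00 mm.
The 1-cm UH is the DRH scaled by (10 mm)/d, so U_p = 264.0 × 10/12.00 = 220 m³/s.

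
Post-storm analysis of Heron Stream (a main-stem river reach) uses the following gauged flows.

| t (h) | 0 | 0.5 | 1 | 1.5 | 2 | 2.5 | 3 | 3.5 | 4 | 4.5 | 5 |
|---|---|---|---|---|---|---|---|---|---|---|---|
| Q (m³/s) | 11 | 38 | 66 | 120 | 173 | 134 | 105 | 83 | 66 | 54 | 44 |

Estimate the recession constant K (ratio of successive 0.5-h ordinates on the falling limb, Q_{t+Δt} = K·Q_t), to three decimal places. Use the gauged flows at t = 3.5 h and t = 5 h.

Using the recession-limb readings at t = 3.5 h and t = 5 h: Q falls from 83 to 44 m³/s over 3 intervals.
K = (Q₂/Q₁)^(1/3) = (44/83)^(1/3) = 0.809.

K ≈ 0.809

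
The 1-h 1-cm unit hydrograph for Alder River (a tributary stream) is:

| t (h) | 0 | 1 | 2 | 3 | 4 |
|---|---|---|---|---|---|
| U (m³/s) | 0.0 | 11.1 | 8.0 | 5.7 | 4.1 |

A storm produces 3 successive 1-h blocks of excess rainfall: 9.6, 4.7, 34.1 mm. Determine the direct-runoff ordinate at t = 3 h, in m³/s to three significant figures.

Q ≈ 47.1 m³/s

By discrete convolution, Q_j = Σ (P_i / 10 mm) · U_{j−i}.
At t = 3 h (j=3): Q = (9.6/10)·5.7 + (4.7/10)·8.0 + (34.1/10)·11.1 = 47.1 m³/s.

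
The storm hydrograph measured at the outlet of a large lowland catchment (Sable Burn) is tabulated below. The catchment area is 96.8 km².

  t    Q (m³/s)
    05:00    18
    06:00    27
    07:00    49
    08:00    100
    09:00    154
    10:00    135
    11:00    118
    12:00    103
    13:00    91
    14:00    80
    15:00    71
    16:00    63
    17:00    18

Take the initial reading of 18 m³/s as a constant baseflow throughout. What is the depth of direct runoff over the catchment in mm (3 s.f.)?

Direct runoff: 0.0, 9.0, 31.0, 82.0, 136.0, 117.0, 100.0, 85.0, 73.0, 62.0, 53.0, 45.0, 0.0 m³/s; ΣQ_DR = 793.0 m³/s.
V = ΣQ_DR · Δt = 793.0 × 3600 s = 2.855 × 10^6 m³.
Over A = 96.8 km², depth = V / A = 29.5 mm.

d ≈ 29.5 mm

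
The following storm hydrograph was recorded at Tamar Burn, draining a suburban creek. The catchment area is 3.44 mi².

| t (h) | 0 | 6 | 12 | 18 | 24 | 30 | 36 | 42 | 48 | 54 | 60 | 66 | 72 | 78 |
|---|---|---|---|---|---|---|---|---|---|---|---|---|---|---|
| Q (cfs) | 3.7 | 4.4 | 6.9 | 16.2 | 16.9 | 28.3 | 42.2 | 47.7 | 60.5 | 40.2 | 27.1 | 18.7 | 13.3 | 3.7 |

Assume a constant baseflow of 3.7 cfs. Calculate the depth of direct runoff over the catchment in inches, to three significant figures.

Direct runoff: 0.0, 0.7, 3.2, 12.5, 13.2, 24.6, 38.5, 44.0, 56.8, 36.5, 23.4, 15.0, 9.6, 0.0 cfs; ΣQ_DR = 278.0 cfs.
V = ΣQ_DR · Δt = 278.0 × 21600 s = 6.005 × 10^6 ft³.
Over A = 3.44 mi², depth = V / A = 0.751 in.

d ≈ 0.751 in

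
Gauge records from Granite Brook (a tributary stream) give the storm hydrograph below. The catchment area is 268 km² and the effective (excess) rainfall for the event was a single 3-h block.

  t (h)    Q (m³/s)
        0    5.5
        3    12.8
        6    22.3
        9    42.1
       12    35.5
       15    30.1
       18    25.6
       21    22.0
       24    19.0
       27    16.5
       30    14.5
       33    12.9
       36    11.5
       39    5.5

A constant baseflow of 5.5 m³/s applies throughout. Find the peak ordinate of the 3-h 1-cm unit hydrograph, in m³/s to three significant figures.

U_p ≈ 45.7 m³/s

Direct runoff: 0.0, 7.3, 16.8, 36.6, 30.0, 24.6, 20.1, 16.5, 13.5, 11.0, 9.0, 7.4, 6.0, 0.0 m³/s; ΣQ_DR = 198.8 m³/s, peak = 36.6 m³/s.
Runoff depth d = ΣQ_DR·Δt / A = 198.8 × 10800 / (268 km²) = 8.011 mm.
The 1-cm UH is the DRH scaled by (10 mm)/d, so U_p = 36.6 × 10/8.011 = 45.7 m³/s.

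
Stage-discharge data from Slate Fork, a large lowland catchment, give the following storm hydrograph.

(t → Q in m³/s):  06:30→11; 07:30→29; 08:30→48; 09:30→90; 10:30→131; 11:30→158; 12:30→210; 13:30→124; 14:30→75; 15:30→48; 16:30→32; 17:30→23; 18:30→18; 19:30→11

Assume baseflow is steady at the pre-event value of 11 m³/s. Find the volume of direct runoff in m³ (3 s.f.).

Direct-runoff ordinates (Q − Q_b): 0.0, 18.0, 37.0, 79.0, 120.0, 147.0, 199.0, 113.0, 64.0, 37.0, 21.0, 12.0, 7.0, 0.0 m³/s.
ΣQ_DR = 854.0 m³/s.
With Δt = 1 h = 3600 s, V = ΣQ_DR · Δt = 854.0 × 3600 = 3.07 × 10^6 m³.

V ≈ 3.07 × 10^6 m³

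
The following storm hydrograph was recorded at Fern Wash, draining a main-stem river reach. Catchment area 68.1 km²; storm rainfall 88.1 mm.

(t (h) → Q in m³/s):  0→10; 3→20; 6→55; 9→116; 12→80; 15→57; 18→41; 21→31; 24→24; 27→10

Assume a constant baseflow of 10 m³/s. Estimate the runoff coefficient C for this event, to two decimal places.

ΣQ_DR = 344.0 m³/s; V = ΣQ_DR·Δt = 3.715 × 10^6 m³.
Runoff depth d = V / A = 54.56 mm.
C = d / P = 54.56 / 88.1 = 0.62.

C ≈ 0.62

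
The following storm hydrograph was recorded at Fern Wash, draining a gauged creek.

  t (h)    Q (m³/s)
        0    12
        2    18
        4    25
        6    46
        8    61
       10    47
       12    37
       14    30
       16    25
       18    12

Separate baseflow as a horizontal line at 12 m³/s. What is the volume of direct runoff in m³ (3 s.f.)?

V ≈ 1.39 × 10^6 m³

Direct-runoff ordinates (Q − Q_b): 0.0, 6.0, 13.0, 34.0, 49.0, 35.0, 25.0, 18.0, 13.0, 0.0 m³/s.
ΣQ_DR = 193.0 m³/s.
With Δt = 2 h = 7200 s, V = ΣQ_DR · Δt = 193.0 × 7200 = 1.39 × 10^6 m³.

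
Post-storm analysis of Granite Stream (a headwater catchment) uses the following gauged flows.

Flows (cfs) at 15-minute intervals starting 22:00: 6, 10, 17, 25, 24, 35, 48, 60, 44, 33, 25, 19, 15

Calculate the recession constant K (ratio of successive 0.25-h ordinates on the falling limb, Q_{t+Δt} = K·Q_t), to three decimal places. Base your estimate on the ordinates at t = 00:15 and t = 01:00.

K ≈ 0.769

Using the recession-limb readings at t = 00:15 and t = 01:00: Q falls from 33 to 15 cfs over 3 intervals.
K = (Q₂/Q₁)^(1/3) = (15/33)^(1/3) = 0.769.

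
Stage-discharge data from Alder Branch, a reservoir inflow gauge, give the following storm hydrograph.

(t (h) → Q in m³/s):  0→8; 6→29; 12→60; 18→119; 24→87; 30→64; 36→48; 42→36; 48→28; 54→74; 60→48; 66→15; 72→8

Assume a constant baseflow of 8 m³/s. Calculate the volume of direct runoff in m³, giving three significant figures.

Direct-runoff ordinates (Q − Q_b): 0.0, 21.0, 52.0, 111.0, 79.0, 56.0, 40.0, 28.0, 20.0, 66.0, 40.0, 7.0, 0.0 m³/s.
ΣQ_DR = 520.0 m³/s.
With Δt = 6 h = 21600 s, V = ΣQ_DR · Δt = 520.0 × 21600 = 1.12 × 10^7 m³.

V ≈ 1.12 × 10^7 m³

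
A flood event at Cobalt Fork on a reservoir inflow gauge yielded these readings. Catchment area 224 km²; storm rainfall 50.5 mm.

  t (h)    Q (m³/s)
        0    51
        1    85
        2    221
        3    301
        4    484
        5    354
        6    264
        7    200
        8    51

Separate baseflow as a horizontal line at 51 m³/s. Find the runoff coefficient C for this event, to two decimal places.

C ≈ 0.49

ΣQ_DR = 1552 m³/s; V = ΣQ_DR·Δt = 5.587 × 10^6 m³.
Runoff depth d = V / A = 24.94 mm.
C = d / P = 24.94 / 50.5 = 0.49.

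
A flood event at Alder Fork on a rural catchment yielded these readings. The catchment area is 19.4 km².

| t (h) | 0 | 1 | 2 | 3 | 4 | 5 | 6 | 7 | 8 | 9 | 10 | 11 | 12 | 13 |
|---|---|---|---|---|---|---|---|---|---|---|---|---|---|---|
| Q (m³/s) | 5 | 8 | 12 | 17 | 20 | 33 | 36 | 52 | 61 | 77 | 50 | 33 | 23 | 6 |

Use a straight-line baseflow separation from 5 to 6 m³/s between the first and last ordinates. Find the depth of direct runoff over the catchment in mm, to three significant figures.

d ≈ 66.1 mm

Direct runoff: 0.00, 2.92, 6.85, 11.77, 14.69, 27.62, 30.54, 46.46, 55.38, 71.31, 44.23, 27.15, 17.08, 0.00 m³/s; ΣQ_DR = 356.0 m³/s.
V = ΣQ_DR · Δt = 356.0 × 3600 s = 1.282 × 10^6 m³.
Over A = 19.4 km², depth = V / A = 66.1 mm.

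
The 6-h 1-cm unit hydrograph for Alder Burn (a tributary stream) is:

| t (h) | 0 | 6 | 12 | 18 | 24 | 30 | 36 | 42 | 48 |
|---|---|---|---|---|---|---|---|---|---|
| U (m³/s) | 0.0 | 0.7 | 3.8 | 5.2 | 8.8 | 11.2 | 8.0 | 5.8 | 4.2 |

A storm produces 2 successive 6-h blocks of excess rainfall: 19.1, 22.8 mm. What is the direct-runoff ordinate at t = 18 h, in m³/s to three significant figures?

Q ≈ 18.6 m³/s

By discrete convolution, Q_j = Σ (P_i / 10 mm) · U_{j−i}.
At t = 18 h (j=3): Q = (19.1/10)·5.2 + (22.8/10)·3.8 = 18.6 m³/s.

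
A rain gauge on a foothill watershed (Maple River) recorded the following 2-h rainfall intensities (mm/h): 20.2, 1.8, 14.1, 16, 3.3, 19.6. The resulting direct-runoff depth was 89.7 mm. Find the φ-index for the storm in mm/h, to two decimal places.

φ ≈ 6.26 mm/h

Only the 4 blocks with intensity above φ contribute runoff: 20.2, 14.1, 16, 19.6 mm/h.
Σ(I−φ)·Δt = d  ⇒  (20.2+14.1+16+19.6 − 4φ)·2 = 89.7
φ = (69.90 − 89.7/2) / 4 = 6.26 mm/h.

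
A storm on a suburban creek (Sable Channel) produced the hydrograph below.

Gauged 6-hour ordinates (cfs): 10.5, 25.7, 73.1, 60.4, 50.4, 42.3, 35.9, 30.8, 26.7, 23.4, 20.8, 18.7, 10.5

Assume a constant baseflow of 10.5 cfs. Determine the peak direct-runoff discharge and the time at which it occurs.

Subtracting baseflow gives direct-runoff ordinates: 0.0, 15.2, 62.6, 49.9, 39.9, 31.8, 25.4, 20.3, 16.2, 12.9, 10.3, 8.2, 0.0 cfs.
The maximum is 62.6 cfs, occurring at the reading for t = 12 h.

Q_p = 62.6 cfs at t = 12 h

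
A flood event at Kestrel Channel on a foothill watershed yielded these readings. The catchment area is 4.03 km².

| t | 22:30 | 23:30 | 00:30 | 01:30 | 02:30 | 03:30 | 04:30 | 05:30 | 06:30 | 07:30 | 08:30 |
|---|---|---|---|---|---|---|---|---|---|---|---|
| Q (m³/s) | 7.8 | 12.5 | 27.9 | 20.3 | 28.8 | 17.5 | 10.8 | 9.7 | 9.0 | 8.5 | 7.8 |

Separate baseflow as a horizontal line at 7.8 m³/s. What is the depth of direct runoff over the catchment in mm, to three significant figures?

d ≈ 66.8 mm

Direct runoff: 0.0, 4.7, 20.1, 12.5, 21.0, 9.7, 3.0, 1.9, 1.2, 0.7, 0.0 m³/s; ΣQ_DR = 74.80 m³/s.
V = ΣQ_DR · Δt = 74.80 × 3600 s = 2.693 × 10^5 m³.
Over A = 4.03 km², depth = V / A = 66.8 mm.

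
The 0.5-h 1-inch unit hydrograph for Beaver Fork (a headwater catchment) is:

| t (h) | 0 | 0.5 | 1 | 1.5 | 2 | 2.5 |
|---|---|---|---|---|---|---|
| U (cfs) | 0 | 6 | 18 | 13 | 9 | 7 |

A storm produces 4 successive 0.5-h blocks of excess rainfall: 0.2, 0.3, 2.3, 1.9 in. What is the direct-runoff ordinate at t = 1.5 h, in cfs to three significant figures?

By discrete convolution, Q_j = Σ (P_i / 1 in) · U_{j−i}.
At t = 1.5 h (j=3): Q = (0.2/1)·13 + (0.3/1)·18 + (2.3/1)·6 + (1.9/1)·0 = 21.8 cfs.

Q ≈ 21.8 cfs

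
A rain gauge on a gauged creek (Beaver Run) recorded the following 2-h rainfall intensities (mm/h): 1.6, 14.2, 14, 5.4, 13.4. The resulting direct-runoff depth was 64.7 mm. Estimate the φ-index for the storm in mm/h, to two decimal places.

φ ≈ 3.66 mm/h

Only the 4 blocks with intensity above φ contribute runoff: 14.2, 14, 5.4, 13.4 mm/h.
Σ(I−φ)·Δt = d  ⇒  (14.2+14+5.4+13.4 − 4φ)·2 = 64.7
φ = (47.00 − 64.7/2) / 4 = 3.66 mm/h.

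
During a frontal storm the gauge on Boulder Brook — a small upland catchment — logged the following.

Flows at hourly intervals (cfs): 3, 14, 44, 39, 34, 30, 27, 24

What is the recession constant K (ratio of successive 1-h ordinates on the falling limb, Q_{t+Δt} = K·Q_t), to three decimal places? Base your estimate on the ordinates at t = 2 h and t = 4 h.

Using the recession-limb readings at t = 2 h and t = 4 h: Q falls from 44 to 34 cfs over 2 intervals.
K = (Q₂/Q₁)^(1/2) = (34/44)^(1/2) = 0.879.

K ≈ 0.879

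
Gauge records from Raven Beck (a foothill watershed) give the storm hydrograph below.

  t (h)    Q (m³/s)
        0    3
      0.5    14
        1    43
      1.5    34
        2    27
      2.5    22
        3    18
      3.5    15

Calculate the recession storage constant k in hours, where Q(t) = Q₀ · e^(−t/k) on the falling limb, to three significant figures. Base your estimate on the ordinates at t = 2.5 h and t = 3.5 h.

k ≈ 2.61 h

On the falling limb, Q drops from 22 to 15 m³/s between t = 2.5 h and t = 3.5 h (Δt = 1 h).
k = −Δt / ln(Q₂/Q₁) = −1 / ln(15/22) = 2.61 h.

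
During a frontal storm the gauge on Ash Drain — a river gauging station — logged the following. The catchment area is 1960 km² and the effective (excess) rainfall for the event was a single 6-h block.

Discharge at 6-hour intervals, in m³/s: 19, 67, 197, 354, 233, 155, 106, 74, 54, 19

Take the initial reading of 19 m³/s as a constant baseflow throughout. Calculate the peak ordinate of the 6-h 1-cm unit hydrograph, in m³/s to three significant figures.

U_p ≈ 279 m³/s

Direct runoff: 0.0, 48.0, 178.0, 335.0, 214.0, 136.0, 87.0, 55.0, 35.0, 0.0 m³/s; ΣQ_DR = 1088 m³/s, peak = 335.0 m³/s.
Runoff depth d = ΣQ_DR·Δt / A = 1088 × 21600 / (1960 km²) = 11.99 mm.
The 1-cm UH is the DRH scaled by (10 mm)/d, so U_p = 335.0 × 10/11.99 = 279 m³/s.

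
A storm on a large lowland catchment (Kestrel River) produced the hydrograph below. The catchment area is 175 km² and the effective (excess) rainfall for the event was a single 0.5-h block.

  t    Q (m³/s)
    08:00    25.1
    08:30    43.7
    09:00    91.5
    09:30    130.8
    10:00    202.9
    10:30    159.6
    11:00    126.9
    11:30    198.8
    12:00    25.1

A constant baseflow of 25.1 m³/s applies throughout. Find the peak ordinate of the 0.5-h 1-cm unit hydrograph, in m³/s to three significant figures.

Direct runoff: 0.0, 18.6, 66.4, 105.7, 177.8, 134.5, 101.8, 173.7, 0.0 m³/s; ΣQ_DR = 778.5 m³/s, peak = 177.8 m³/s.
Runoff depth d = ΣQ_DR·Δt / A = 778.5 × 1800 / (175 km²) = 8.007 mm.
The 1-cm UH is the DRH scaled by (10 mm)/d, so U_p = 177.8 × 10/8.007 = 222 m³/s.

U_p ≈ 222 m³/s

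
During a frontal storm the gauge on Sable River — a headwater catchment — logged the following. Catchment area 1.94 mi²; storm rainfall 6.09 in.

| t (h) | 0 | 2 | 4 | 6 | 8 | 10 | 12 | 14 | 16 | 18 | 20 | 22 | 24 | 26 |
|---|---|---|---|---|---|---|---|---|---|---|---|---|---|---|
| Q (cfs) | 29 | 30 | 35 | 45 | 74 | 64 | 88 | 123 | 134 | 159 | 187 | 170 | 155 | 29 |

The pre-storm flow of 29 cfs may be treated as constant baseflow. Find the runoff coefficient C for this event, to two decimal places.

ΣQ_DR = 916.0 cfs; V = ΣQ_DR·Δt = 6.595 × 10^6 ft³.
Runoff depth d = V / A = 1.463 in.
C = d / P = 1.463 / 6.09 = 0.24.

C ≈ 0.24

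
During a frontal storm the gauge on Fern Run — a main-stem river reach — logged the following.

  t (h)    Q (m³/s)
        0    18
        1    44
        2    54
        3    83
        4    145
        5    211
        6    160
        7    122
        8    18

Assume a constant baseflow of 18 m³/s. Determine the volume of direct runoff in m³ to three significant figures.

V ≈ 2.49 × 10^6 m³

Direct-runoff ordinates (Q − Q_b): 0.0, 26.0, 36.0, 65.0, 127.0, 193.0, 142.0, 104.0, 0.0 m³/s.
ΣQ_DR = 693.0 m³/s.
With Δt = 1 h = 3600 s, V = ΣQ_DR · Δt = 693.0 × 3600 = 2.49 × 10^6 m³.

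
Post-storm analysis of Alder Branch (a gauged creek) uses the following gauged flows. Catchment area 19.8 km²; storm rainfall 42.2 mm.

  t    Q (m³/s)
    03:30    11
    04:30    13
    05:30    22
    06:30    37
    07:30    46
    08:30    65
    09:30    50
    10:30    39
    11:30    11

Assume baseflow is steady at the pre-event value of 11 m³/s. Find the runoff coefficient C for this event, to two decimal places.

C ≈ 0.84

ΣQ_DR = 195.0 m³/s; V = ΣQ_DR·Δt = 7.020 × 10^5 m³.
Runoff depth d = V / A = 35.45 mm.
C = d / P = 35.45 / 42.2 = 0.84.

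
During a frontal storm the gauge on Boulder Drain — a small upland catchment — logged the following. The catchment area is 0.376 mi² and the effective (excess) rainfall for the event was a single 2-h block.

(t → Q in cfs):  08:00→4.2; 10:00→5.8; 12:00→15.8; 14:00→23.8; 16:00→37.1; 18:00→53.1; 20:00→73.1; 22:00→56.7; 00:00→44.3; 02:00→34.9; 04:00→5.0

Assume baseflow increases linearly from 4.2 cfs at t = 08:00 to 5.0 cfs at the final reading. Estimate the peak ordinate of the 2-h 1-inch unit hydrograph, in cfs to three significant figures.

U_p ≈ 27.4 cfs

Direct runoff: 0.00, 1.52, 11.44, 19.36, 32.58, 48.50, 68.42, 51.94, 39.46, 29.98, 0.00 cfs; ΣQ_DR = 303.2 cfs, peak = 68.42 cfs.
Runoff depth d = ΣQ_DR·Δt / A = 303.2 × 7200 / (0.376 mi²) = 2.499 in.
The 1-inch UH is the DRH scaled by (1 in)/d, so U_p = 68.42 × 1/2.499 = 27.4 cfs.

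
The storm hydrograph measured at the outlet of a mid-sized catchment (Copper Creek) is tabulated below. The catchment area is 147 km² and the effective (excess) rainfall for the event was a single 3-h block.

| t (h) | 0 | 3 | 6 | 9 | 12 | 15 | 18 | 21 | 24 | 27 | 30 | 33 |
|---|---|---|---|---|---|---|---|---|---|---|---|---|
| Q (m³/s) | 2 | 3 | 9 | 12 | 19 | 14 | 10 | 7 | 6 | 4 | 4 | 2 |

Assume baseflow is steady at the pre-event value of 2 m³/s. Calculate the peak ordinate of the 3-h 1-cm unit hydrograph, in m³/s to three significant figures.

Direct runoff: 0.0, 1.0, 7.0, 10.0, 17.0, 12.0, 8.0, 5.0, 4.0, 2.0, 2.0, 0.0 m³/s; ΣQ_DR = 68.00 m³/s, peak = 17.0 m³/s.
Runoff depth d = ΣQ_DR·Δt / A = 68.00 × 10800 / (147 km²) = 4.996 mm.
The 1-cm UH is the DRH scaled by (10 mm)/d, so U_p = 17.0 × 10/4.996 = 34.0 m³/s.

U_p ≈ 34.0 m³/s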